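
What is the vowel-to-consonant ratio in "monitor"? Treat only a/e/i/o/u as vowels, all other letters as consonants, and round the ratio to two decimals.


Word: "monitor"
Vowels (a,e,i,o,u): 3
Consonants: 4
Ratio = 3/4
= 0.75


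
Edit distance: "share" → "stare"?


Word 1: "share" (length 5)
Word 2: "stare" (length 5)
One optimal edit sequence (insert/delete/substitute each cost 1):
  1. keep 's'
  2. substitute 'h' -> 't'  (+1)
  3. keep 'a'
  4. keep 'r'
  5. keep 'e'
Total edit operations: 1
Edit distance = 1


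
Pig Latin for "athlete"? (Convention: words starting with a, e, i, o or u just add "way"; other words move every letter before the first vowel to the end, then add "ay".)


Word: "athlete"
Starts with vowel → add 'way'
Pig Latin = "athleteway"


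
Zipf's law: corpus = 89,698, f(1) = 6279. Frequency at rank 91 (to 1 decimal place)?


Zipf's law: f(r) = f(1) / r
f(1) = 6279
f(91) = 6279 / 91
= 69.0 occurrences


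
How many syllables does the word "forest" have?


Word: "forest"
Syllable breakdown: for | est
Counting: 2 parts
= 2 syllables


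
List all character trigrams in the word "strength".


Word: "strength" (length 8)
Number of trigrams = 8 - 3 + 1 = 6
  Position 0: "str"
  Position 1: "tre"
  Position 2: "ren"
  Position 3: "eng"
  Position 4: "ngt"
  Position 5: "gth"
Trigrams = "str", "tre", "ren", "eng", "ngt", "gth"


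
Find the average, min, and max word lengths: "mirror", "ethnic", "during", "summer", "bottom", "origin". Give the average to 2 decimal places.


Lengths: "mirror"=6, "ethnic"=6, "during"=6, "summer"=6, "bottom"=6, "origin"=6
Sum = 36, Count = 6
Average = 36/6 = 6.00
= avg=6.00, min=6, max=6


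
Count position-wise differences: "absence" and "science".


Comparing character by character (same length = 7):
  Pos 0: 'a' vs 's' !=
  Pos 1: 'b' vs 'c' !=
  Pos 2: 's' vs 'i' !=
  Pos 3: 'e' vs 'e' =
  Pos 4: 'n' vs 'n' =
  Pos 5: 'c' vs 'c' =
  Pos 6: 'e' vs 'e' =
Hamming distance = 3


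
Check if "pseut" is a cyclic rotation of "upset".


Word: "upset", Candidate: "pseut"
Method: check if candidate is substring of word+word
"upsetupset" contains "pseut"? No
Is rotation = No


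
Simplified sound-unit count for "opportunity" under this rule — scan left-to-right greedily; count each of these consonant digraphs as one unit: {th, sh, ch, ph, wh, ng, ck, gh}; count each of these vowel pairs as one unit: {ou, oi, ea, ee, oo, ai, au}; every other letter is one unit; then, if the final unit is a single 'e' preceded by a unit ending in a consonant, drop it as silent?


Word: "opportunity" (11 letters)
Left-to-right scan:
  (1) 'o' (letter)
  (2) 'p' (letter)
  (3) 'p' (letter)
  (4) 'o' (letter)
  (5) 'r' (letter)
  (6) 't' (letter)
  (7) 'u' (letter)
  (8) 'n' (letter)
  (9) 'i' (letter)
  (10) 't' (letter)
  (11) 'y' (letter)
Units from scan: 11
Sound units = 11 units


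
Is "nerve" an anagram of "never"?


Word 1: "never" → sorted: eenrv
Word 2: "nerve" → sorted: eenrv
Same letters? eenrv == eenrv
Anagram = Yes


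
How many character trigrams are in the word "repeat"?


Word: "repeat" (length 6)
Number of 3-grams = length - 3 + 1 = 6 - 3 + 1
= 4


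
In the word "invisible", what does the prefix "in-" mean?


Prefix: in-
Example: invisible (in- + visible)
Meaning = not / into


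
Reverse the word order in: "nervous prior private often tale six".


Original: "nervous prior private often tale six"
Words (1..n): nervous | prior | private | often | tale | six
Reversed (n..1): six | tale | often | private | prior | nervous
Result = "six tale often private prior nervous"


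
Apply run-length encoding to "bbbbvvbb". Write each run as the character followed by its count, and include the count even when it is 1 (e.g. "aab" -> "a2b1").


String: "bbbbvvbb"
Scanning for consecutive runs:
  'b' x 4
  'v' x 2
  'b' x 2
RLE = "b4v2b2"


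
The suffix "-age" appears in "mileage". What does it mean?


Suffix: -age
Example: mileage = mile + -age
Meaning = result / collection


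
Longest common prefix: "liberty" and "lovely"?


Word 1: "liberty"
Word 2: "lovely"
Comparing from start:
  Pos 0: 'l' == 'l'
  Pos 1: 'i' != 'o' (stop)
LCP = "l" (length 1)


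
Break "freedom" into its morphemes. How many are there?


Word: "freedom"
Morphemes: free / -dom
Each morpheme carries meaning
= 2 morphemes


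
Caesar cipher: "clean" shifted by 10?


Word: "clean"
Shift: 10
Each letter → (letter + shift) mod 26:
  'c' (2) + 10 = 12 → 'm'
  'l' (11) + 10 = 21 → 'v'
  'e' (4) + 10 = 14 → 'o'
  'a' (0) + 10 = 10 → 'k'
  'n' (13) + 10 = 23 → 'x'
Result = "mvokx"


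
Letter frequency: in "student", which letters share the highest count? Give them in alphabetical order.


Word: "student"
Letter counts:
  'd': 1
  'e': 1
  'n': 1
  's': 1
  't': 2
  'u': 1
Maximum count = 2
Most frequent = 't' (2 times each)


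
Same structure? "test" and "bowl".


Pattern of "test": [0, 1, 2, 0]
Pattern of "bowl": [0, 1, 2, 3]
Patterns do not match
Same pattern = No


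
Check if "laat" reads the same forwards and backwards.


Word: "laat"
Reversed: "taal"
Forward == Backward? laat != taal
Palindrome = No


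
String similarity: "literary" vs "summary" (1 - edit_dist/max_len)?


Word 1: "literary" (length 8)
Word 2: "summary" (length 7)
One optimal edit sequence:
  1. delete 'l'  (+1)
  2. substitute 'i' -> 's'  (+1)
  3. substitute 't' -> 'u'  (+1)
  4. substitute 'e' -> 'm'  (+1)
  5. substitute 'r' -> 'm'  (+1)
  6. keep 'a'
  7. keep 'r'
  8. keep 'y'
Edit distance = 5
Max length = max(8, 7) = 8
Similarity = 1 - 5/8
= 0.3750


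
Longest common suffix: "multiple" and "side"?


Word 1: "multiple"
Word 2: "side"
Comparing from end:
  Pos -1: 'e' == 'e'
  Pos -2: 'l' != 'd' (stop)
LCS = "e" (length 1)


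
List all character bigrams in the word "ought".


Word: "ought" (length 5)
Number of bigrams = 5 - 2 + 1 = 4
  Position 0: "ou"
  Position 1: "ug"
  Position 2: "gh"
  Position 3: "ht"
Bigrams = "ou", "ug", "gh", "ht"


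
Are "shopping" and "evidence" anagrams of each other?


Word 1: "shopping" → sorted: ghinopps
Word 2: "evidence" → sorted: cdeeeinv
Same letters? ghinopps != cdeeeinv
Anagram = No


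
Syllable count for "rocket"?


Word: "rocket"
Syllable breakdown: rock-et
Counting: 2 parts
= 2 syllables


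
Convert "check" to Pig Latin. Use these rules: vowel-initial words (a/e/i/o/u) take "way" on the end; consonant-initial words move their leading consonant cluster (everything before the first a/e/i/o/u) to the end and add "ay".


Word: "check"
Starts with consonant(s) → move to end, add 'ay'
Consonant cluster: "ch"
Pig Latin = "eckchay"


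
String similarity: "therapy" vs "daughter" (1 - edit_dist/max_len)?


Word 1: "therapy" (length 7)
Word 2: "daughter" (length 8)
One optimal edit sequence:
  1. insert 'd'  (+1)
  2. substitute 't' -> 'a'  (+1)
  3. substitute 'h' -> 'u'  (+1)
  4. substitute 'e' -> 'g'  (+1)
  5. substitute 'r' -> 'h'  (+1)
  6. substitute 'a' -> 't'  (+1)
  7. substitute 'p' -> 'e'  (+1)
  8. substitute 'y' -> 'r'  (+1)
Edit distance = 8
Max length = max(7, 8) = 8
Similarity = 1 - 8/8
= 0.0000


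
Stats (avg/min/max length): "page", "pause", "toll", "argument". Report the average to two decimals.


Lengths: "page"=4, "pause"=5, "toll"=4, "argument"=8
Sum = 21, Count = 4
Average = 21/4 = 5.25
= avg=5.25, min=4, max=8


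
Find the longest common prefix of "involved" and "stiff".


Word 1: "involved"
Word 2: "stiff"
Comparing from start:
  Pos 0: 'i' != 's' (stop)
LCP = "" (length 0)


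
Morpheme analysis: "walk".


Word: "walk"
Morphemes: walk
Each morpheme carries meaning
= 1 morpheme


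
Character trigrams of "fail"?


Word: "fail" (length 4)
Number of trigrams = 4 - 3 + 1 = 2
  Position 0: "fai"
  Position 1: "ail"
Trigrams = "fai", "ail"


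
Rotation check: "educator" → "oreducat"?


Word: "educator", Candidate: "oreducat"
Method: check if candidate is substring of word+word
"educatoreducator" contains "oreducat"? Yes
Is rotation = Yes


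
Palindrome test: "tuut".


Word: "tuut"
Reversed: "tuut"
Forward == Backward? tuut == tuut
Palindrome = Yes


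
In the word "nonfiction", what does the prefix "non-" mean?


Prefix: non-
Example: nonfiction (non- + fiction)
Meaning = not


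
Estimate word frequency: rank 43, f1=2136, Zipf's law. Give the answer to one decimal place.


Zipf's law: f(r) = f(1) / r
f(1) = 2136
f(43) = 2136 / 43
= 49.7 occurrences


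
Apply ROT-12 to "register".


Word: "register"
Shift: 12
Each letter → (letter + shift) mod 26:
  'r' (17) + 12 = 3 → 'd'
  'e' (4) + 12 = 16 → 'q'
  'g' (6) + 12 = 18 → 's'
  'i' (8) + 12 = 20 → 'u'
  's' (18) + 12 = 4 → 'e'
  't' (19) + 12 = 5 → 'f'
  'e' (4) + 12 = 16 → 'q'
  'r' (17) + 12 = 3 → 'd'
Result = "dqsuefqd"


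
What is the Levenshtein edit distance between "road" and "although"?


Word 1: "road" (length 4)
Word 2: "although" (length 8)
One optimal edit sequence (insert/delete/substitute each cost 1):
  1. insert 'a'  (+1)
  2. insert 'l'  (+1)
  3. insert 't'  (+1)
  4. substitute 'r' -> 'h'  (+1)
  5. keep 'o'
  6. insert 'u'  (+1)
  7. substitute 'a' -> 'g'  (+1)
  8. substitute 'd' -> 'h'  (+1)
Total edit operations: 7
Edit distance = 7


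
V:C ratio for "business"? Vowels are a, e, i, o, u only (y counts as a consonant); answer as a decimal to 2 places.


Word: "business"
Vowels (a,e,i,o,u): 3
Consonants: 5
Ratio = 3/5
= 0.60


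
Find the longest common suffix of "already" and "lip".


Word 1: "already"
Word 2: "lip"
Comparing from end:
  Pos -1: 'y' != 'p' (stop)
LCS = "" (length 0)


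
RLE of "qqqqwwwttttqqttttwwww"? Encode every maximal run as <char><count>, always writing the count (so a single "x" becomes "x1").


String: "qqqqwwwttttqqttttwwww"
Scanning for consecutive runs:
  'q' x 4
  'w' x 3
  't' x 4
  'q' x 2
  't' x 4
  'w' x 4
RLE = "q4w3t4q2t4w4"


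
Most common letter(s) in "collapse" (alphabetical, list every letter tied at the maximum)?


Word: "collapse"
Letter counts:
  'a': 1
  'c': 1
  'e': 1
  'l': 2
  'o': 1
  'p': 1
  's': 1
Maximum count = 2
Most frequent = 'l' (2 times each)


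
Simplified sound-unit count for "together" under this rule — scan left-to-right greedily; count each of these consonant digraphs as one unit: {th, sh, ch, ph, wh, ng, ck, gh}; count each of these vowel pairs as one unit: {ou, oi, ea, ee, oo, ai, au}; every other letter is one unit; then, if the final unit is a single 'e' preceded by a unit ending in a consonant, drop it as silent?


Word: "together" (8 letters)
Left-to-right scan:
  [1] 't' (letter)
  [2] 'o' (letter)
  [3] 'g' (letter)
  [4] 'e' (letter)
  [5] 'th' (digraph)
  [6] 'e' (letter)
  [7] 'r' (letter)
Units from scan: 7
Sound units = 7 units


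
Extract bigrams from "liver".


Word: "liver" (length 5)
Number of bigrams = 5 - 2 + 1 = 4
  Position 0: "li"
  Position 1: "iv"
  Position 2: "ve"
  Position 3: "er"
Bigrams = "li", "iv", "ve", "er"


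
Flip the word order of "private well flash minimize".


Original: "private well flash minimize"
Words (1..n): private | well | flash | minimize
Reversed (n..1): minimize | flash | well | private
Result = "minimize flash well private"


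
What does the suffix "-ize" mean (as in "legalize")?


Suffix: -ize
Example: legalize = legal + -ize
Meaning = to make


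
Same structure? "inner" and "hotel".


Pattern of "inner": [0, 1, 1, 2, 3]
Pattern of "hotel": [0, 1, 2, 3, 4]
Patterns do not match
Same pattern = No


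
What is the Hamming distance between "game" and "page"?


Comparing character by character (same length = 4):
  Pos 0: 'g' vs 'p' !=
  Pos 1: 'a' vs 'a' =
  Pos 2: 'm' vs 'g' !=
  Pos 3: 'e' vs 'e' =
Hamming distance = 2


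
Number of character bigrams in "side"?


Word: "side" (length 4)
Number of 2-grams = length - 2 + 1 = 4 - 2 + 1
= 3


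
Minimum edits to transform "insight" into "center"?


Word 1: "insight" (length 7)
Word 2: "center" (length 6)
One optimal edit sequence (insert/delete/substitute each cost 1):
  1. delete 'i'  (+1)
  2. substitute 'n' -> 'c'  (+1)
  3. substitute 's' -> 'e'  (+1)
  4. substitute 'i' -> 'n'  (+1)
  5. substitute 'g' -> 't'  (+1)
  6. substitute 'h' -> 'e'  (+1)
  7. substitute 't' -> 'r'  (+1)
Total edit operations: 7
Edit distance = 7


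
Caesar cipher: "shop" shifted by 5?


Word: "shop"
Shift: 5
Each letter → (letter + shift) mod 26:
  's' (18) + 5 = 23 → 'x'
  'h' (7) + 5 = 12 → 'm'
  'o' (14) + 5 = 19 → 't'
  'p' (15) + 5 = 20 → 'u'
Result = "xmtu"


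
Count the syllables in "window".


Word: "window"
Syllable breakdown: win | dow
Counting: 2 parts
= 2 syllables


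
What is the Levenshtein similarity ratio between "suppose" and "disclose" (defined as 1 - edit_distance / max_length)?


Word 1: "suppose" (length 7)
Word 2: "disclose" (length 8)
One optimal edit sequence:
  1. insert 'd'  (+1)
  2. substitute 's' -> 'i'  (+1)
  3. substitute 'u' -> 's'  (+1)
  4. substitute 'p' -> 'c'  (+1)
  5. substitute 'p' -> 'l'  (+1)
  6. keep 'o'
  7. keep 's'
  8. keep 'e'
Edit distance = 5
Max length = max(7, 8) = 8
Similarity = 1 - 5/8
= 0.3750


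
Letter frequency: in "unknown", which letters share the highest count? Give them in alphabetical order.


Word: "unknown"
Letter counts:
  'k': 1
  'n': 3
  'o': 1
  'u': 1
  'w': 1
Maximum count = 3
Most frequent = 'n' (3 times each)


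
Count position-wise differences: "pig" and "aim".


Comparing character by character (same length = 3):
  Pos 0: 'p' vs 'a' !=
  Pos 1: 'i' vs 'i' =
  Pos 2: 'g' vs 'm' !=
Hamming distance = 2


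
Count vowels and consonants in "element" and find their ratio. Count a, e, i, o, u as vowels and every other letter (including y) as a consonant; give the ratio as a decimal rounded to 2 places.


Word: "element"
Vowels (a,e,i,o,u): 3
Consonants: 4
Ratio = 3/4
= 0.75


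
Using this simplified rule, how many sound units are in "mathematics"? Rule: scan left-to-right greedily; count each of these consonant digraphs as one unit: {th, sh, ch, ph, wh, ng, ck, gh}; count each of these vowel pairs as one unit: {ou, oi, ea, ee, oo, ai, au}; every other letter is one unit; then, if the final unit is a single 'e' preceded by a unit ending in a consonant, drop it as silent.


Word: "mathematics" (11 letters)
Left-to-right scan:
  (1) 'm' (letter)
  (2) 'a' (letter)
  (3) 'th' (digraph)
  (4) 'e' (letter)
  (5) 'm' (letter)
  (6) 'a' (letter)
  (7) 't' (letter)
  (8) 'i' (letter)
  (9) 'c' (letter)
  (10) 's' (letter)
Units from scan: 10
Sound units = 10 units


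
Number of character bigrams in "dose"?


Word: "dose" (length 4)
Number of 2-grams = length - 2 + 1 = 4 - 2 + 1
= 3


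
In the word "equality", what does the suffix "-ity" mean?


Suffix: -ity
Example: equality (equal + -ity)
Meaning = quality of


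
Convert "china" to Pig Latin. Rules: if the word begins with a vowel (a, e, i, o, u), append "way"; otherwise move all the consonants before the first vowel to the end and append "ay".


Word: "china"
Starts with consonant(s) → move to end, add 'ay'
Consonant cluster: "ch"
Pig Latin = "inachay"


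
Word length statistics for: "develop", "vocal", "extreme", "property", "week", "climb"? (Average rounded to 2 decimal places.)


Lengths: "develop"=7, "vocal"=5, "extreme"=7, "property"=8, "week"=4, "climb"=5
Sum = 36, Count = 6
Average = 36/6 = 6.00
= avg=6.00, min=4, max=8


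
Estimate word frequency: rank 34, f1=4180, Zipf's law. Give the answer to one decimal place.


Zipf's law: f(r) = f(1) / r
f(1) = 4180
f(34) = 4180 / 34
= 122.9 occurrences


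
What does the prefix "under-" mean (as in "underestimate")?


Prefix: under-
Example: underestimate = under- + estimate
Meaning = insufficient


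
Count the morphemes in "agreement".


Word: "agreement"
Morphemes: agree | -ment
Each morpheme carries meaning
= 2 morphemes


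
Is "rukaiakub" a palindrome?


Word: "rukaiakub"
Reversed: "bukaiakur"
Forward == Backward? rukaiakub != bukaiakur
Palindrome = No


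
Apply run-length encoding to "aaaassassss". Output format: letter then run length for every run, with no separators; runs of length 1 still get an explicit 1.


String: "aaaassassss"
Scanning for consecutive runs:
  'a' x 4
  's' x 2
  'a' x 1
  's' x 4
RLE = "a4s2a1s4"


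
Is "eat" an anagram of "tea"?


Word 1: "tea" → sorted: aet
Word 2: "eat" → sorted: aet
Same letters? aet == aet
Anagram = Yes


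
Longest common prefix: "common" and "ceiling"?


Word 1: "common"
Word 2: "ceiling"
Comparing from start:
  Pos 0: 'c' == 'c'
  Pos 1: 'o' != 'e' (stop)
LCP = "c" (length 1)


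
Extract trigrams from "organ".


Word: "organ" (length 5)
Number of trigrams = 5 - 3 + 1 = 3
  Position 0: "org"
  Position 1: "rga"
  Position 2: "gan"
Trigrams = "org", "rga", "gan"


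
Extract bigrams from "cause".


Word: "cause" (length 5)
Number of bigrams = 5 - 2 + 1 = 4
  Position 0: "ca"
  Position 1: "au"
  Position 2: "us"
  Position 3: "se"
Bigrams = "ca", "au", "us", "se"


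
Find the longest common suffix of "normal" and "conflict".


Word 1: "normal"
Word 2: "conflict"
Comparing from end:
  Pos -1: 'l' != 't' (stop)
LCS = "" (length 0)


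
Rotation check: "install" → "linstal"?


Word: "install", Candidate: "linstal"
Method: check if candidate is substring of word+word
"installinstall" contains "linstal"? Yes
Is rotation = Yes


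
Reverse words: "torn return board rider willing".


Original: "torn return board rider willing"
Words (1..n): torn | return | board | rider | willing
Reversed (n..1): willing | rider | board | return | torn
Result = "willing rider board return torn"


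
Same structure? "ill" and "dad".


Pattern of "ill": [0, 1, 1]
Pattern of "dad": [0, 1, 0]
Patterns do not match
Same pattern = No


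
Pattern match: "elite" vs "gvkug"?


Pattern of "elite": [0, 1, 2, 3, 0]
Pattern of "gvkug": [0, 1, 2, 3, 0]
Patterns match
Same pattern = Yes


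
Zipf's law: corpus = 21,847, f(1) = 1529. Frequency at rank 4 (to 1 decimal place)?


Zipf's law: f(r) = f(1) / r
f(1) = 1529
f(4) = 1529 / 4
= 382.3 occurrences


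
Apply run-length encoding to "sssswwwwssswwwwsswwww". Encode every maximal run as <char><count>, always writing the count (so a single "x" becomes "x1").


String: "sssswwwwssswwwwsswwww"
Scanning for consecutive runs:
  's' x 4
  'w' x 4
  's' x 3
  'w' x 4
  's' x 2
  'w' x 4
RLE = "s4w4s3w4s2w4"


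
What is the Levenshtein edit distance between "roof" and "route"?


Word 1: "roof" (length 4)
Word 2: "route" (length 5)
One optimal edit sequence (insert/delete/substitute each cost 1):
  1. keep 'r'
  2. keep 'o'
  3. insert 'u'  (+1)
  4. substitute 'o' -> 't'  (+1)
  5. substitute 'f' -> 'e'  (+1)
Total edit operations: 3
Edit distance = 3


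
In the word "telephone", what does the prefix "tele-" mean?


Prefix: tele-
As in: telephone -> tele- + phone
Meaning = distant


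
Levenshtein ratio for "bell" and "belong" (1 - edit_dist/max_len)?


Word 1: "bell" (length 4)
Word 2: "belong" (length 6)
One optimal edit sequence:
  1. keep 'b'
  2. keep 'e'
  3. keep 'l'
  4. insert 'o'  (+1)
  5. insert 'n'  (+1)
  6. substitute 'l' -> 'g'  (+1)
Edit distance = 3
Max length = max(4, 6) = 6
Similarity = 1 - 3/6
= 0.5000


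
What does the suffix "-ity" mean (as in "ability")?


Suffix: -ity
Example: ability (able + -ity, with a spelling change)
Meaning = quality of


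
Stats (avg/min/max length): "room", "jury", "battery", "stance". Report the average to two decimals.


Lengths: "room"=4, "jury"=4, "battery"=7, "stance"=6
Sum = 21, Count = 4
Average = 21/4 = 5.25
= avg=5.25, min=4, max=7


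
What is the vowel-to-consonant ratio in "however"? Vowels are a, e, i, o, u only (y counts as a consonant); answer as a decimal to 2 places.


Word: "however"
Vowels (a,e,i,o,u): 3
Consonants: 4
Ratio = 3/4
= 0.75


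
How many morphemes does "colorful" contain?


Word: "colorful"
Morphemes: color / -ful
Each morpheme carries meaning
= 2 morphemes


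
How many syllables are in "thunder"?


Word: "thunder"
Syllable breakdown: thun-der
Counting: 2 parts
= 2 syllables


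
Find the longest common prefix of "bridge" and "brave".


Word 1: "bridge"
Word 2: "brave"
Comparing from start:
  Pos 0: 'b' == 'b'
  Pos 1: 'r' == 'r'
  Pos 2: 'i' != 'a' (stop)
LCP = "br" (length 2)


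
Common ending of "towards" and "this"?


Word 1: "towards"
Word 2: "this"
Comparing from end:
  Pos -1: 's' == 's'
  Pos -2: 'd' != 'i' (stop)
LCS = "s" (length 1)


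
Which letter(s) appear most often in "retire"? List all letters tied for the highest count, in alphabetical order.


Word: "retire"
Letter counts:
  'e': 2
  'i': 1
  'r': 2
  't': 1
Maximum count = 2
Most frequent = 'e', 'r' (2 times each)


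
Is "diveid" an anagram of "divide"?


Word 1: "divide" → sorted: ddeiiv
Word 2: "diveid" → sorted: ddeiiv
Same letters? ddeiiv == ddeiiv
Anagram = Yes


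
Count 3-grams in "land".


Word: "land" (length 4)
Number of 3-grams = length - 3 + 1 = 4 - 3 + 1
= 2


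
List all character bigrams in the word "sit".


Word: "sit" (length 3)
Number of bigrams = 3 - 2 + 1 = 2
  Position 0: "si"
  Position 1: "it"
Bigrams = "si", "it"


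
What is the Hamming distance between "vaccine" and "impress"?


Comparing character by character (same length = 7):
  Pos 0: 'v' vs 'i' !=
  Pos 1: 'a' vs 'm' !=
  Pos 2: 'c' vs 'p' !=
  Pos 3: 'c' vs 'r' !=
  Pos 4: 'i' vs 'e' !=
  Pos 5: 'n' vs 's' !=
  Pos 6: 'e' vs 's' !=
Hamming distance = 7


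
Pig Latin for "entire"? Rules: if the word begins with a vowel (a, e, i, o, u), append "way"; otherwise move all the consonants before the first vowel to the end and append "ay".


Word: "entire"
Starts with vowel → add 'way'
Pig Latin = "entireway"


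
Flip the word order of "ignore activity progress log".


Original: "ignore activity progress log"
Words (1..n): ignore | activity | progress | log
Reversed (n..1): log | progress | activity | ignore
Result = "log progress activity ignore"


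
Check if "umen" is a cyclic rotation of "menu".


Word: "menu", Candidate: "umen"
Method: check if candidate is substring of word+word
"menumenu" contains "umen"? Yes
Is rotation = Yes


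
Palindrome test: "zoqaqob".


Word: "zoqaqob"
Reversed: "boqaqoz"
Forward == Backward? zoqaqob != boqaqoz
Palindrome = No


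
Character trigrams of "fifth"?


Word: "fifth" (length 5)
Number of trigrams = 5 - 3 + 1 = 3
  Position 0: "fif"
  Position 1: "ift"
  Position 2: "fth"
Trigrams = "fif", "ift", "fth"


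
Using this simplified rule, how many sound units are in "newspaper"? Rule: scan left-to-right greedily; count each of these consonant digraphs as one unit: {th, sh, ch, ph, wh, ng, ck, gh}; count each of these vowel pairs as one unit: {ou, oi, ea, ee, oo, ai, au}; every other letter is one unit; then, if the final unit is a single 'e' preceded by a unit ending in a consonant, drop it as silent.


Word: "newspaper" (9 letters)
Left-to-right scan:
  1. 'n' (letter)
  2. 'e' (letter)
  3. 'w' (letter)
  4. 's' (letter)
  5. 'p' (letter)
  6. 'a' (letter)
  7. 'p' (letter)
  8. 'e' (letter)
  9. 'r' (letter)
Units from scan: 9
Sound units = 9 units


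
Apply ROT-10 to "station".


Word: "station"
Shift: 10
Each letter → (letter + shift) mod 26:
  's' (18) + 10 = 2 → 'c'
  't' (19) + 10 = 3 → 'd'
  'a' (0) + 10 = 10 → 'k'
  't' (19) + 10 = 3 → 'd'
  'i' (8) + 10 = 18 → 's'
  'o' (14) + 10 = 24 → 'y'
  'n' (13) + 10 = 23 → 'x'
Result = "cdkdsyx"


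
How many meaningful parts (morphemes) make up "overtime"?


Word: "overtime"
Morphemes: over- | time
Each morpheme carries meaning
= 2 morphemes


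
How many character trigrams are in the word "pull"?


Word: "pull" (length 4)
Number of 3-grams = length - 3 + 1 = 4 - 3 + 1
= 2


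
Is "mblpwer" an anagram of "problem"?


Word 1: "problem" → sorted: belmopr
Word 2: "mblpwer" → sorted: belmprw
Same letters? belmopr != belmprw
Anagram = No


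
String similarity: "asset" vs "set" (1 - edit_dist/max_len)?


Word 1: "asset" (length 5)
Word 2: "set" (length 3)
One optimal edit sequence:
  1. delete 'a'  (+1)
  2. delete 's'  (+1)
  3. keep 's'
  4. keep 'e'
  5. keep 't'
Edit distance = 2
Max length = max(5, 3) = 5
Similarity = 1 - 2/5
= 0.6000


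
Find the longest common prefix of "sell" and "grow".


Word 1: "sell"
Word 2: "grow"
Comparing from start:
  Pos 0: 's' != 'g' (stop)
LCP = "" (length 0)


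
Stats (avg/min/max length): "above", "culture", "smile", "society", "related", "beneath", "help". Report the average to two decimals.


Lengths: "above"=5, "culture"=7, "smile"=5, "society"=7, "related"=7, "beneath"=7, "help"=4
Sum = 42, Count = 7
Average = 42/7 = 6.00
= avg=6.00, min=4, max=7


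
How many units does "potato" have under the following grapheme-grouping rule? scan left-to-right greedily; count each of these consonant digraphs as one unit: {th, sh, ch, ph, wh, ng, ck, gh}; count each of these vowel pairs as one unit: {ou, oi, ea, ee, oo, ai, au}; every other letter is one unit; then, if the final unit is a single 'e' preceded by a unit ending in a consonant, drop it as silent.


Word: "potato" (6 letters)
Left-to-right scan:
  [1] 'p' (letter)
  [2] 'o' (letter)
  [3] 't' (letter)
  [4] 'a' (letter)
  [5] 't' (letter)
  [6] 'o' (letter)
Units from scan: 6
Sound units = 6 units


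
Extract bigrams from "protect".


Word: "protect" (length 7)
Number of bigrams = 7 - 2 + 1 = 6
  Position 0: "pr"
  Position 1: "ro"
  Position 2: "ot"
  Position 3: "te"
  Position 4: "ec"
  Position 5: "ct"
Bigrams = "pr", "ro", "ot", "te", "ec", "ct"


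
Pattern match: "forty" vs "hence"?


Pattern of "forty": [0, 1, 2, 3, 4]
Pattern of "hence": [0, 1, 2, 3, 1]
Patterns do not match
Same pattern = No


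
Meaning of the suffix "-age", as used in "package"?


Suffix: -age
Example: package = pack + -age
Meaning = result / collection


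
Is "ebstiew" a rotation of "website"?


Word: "website", Candidate: "ebstiew"
Method: check if candidate is substring of word+word
"websitewebsite" contains "ebstiew"? No
Is rotation = No


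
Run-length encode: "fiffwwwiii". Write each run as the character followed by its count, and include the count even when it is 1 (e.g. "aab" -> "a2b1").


String: "fiffwwwiii"
Scanning for consecutive runs:
  'f' x 1
  'i' x 1
  'f' x 2
  'w' x 3
  'i' x 3
RLE = "f1i1f2w3i3"


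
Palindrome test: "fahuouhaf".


Word: "fahuouhaf"
Reversed: "fahuouhaf"
Forward == Backward? fahuouhaf == fahuouhaf
Palindrome = Yes


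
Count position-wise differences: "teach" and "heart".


Comparing character by character (same length = 5):
  Pos 0: 't' vs 'h' !=
  Pos 1: 'e' vs 'e' =
  Pos 2: 'a' vs 'a' =
  Pos 3: 'c' vs 'r' !=
  Pos 4: 'h' vs 't' !=
Hamming distance = 3


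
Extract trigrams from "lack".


Word: "lack" (length 4)
Number of trigrams = 4 - 3 + 1 = 2
  Position 0: "lac"
  Position 1: "ack"
Trigrams = "lac", "ack"


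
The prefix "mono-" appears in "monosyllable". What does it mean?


Prefix: mono-
Example: monosyllable = mono- + syllable
Meaning = one


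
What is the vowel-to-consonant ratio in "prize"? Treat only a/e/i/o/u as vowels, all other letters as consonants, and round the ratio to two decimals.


Word: "prize"
Vowels (a,e,i,o,u): 2
Consonants: 3
Ratio = 2/3
= 0.67


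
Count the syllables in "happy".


Word: "happy"
Syllable breakdown: hap-py
Counting: 2 parts
= 2 syllables


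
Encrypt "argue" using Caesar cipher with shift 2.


Word: "argue"
Shift: 2
Each letter → (letter + shift) mod 26:
  'a' (0) + 2 = 2 → 'c'
  'r' (17) + 2 = 19 → 't'
  'g' (6) + 2 = 8 → 'i'
  'u' (20) + 2 = 22 → 'w'
  'e' (4) + 2 = 6 → 'g'
Result = "ctiwg"


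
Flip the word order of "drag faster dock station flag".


Original: "drag faster dock station flag"
Words (1..n): drag | faster | dock | station | flag
Reversed (n..1): flag | station | dock | faster | drag
Result = "flag station dock faster drag"


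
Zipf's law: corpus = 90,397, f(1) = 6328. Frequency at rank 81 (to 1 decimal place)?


Zipf's law: f(r) = f(1) / r
f(1) = 6328
f(81) = 6328 / 81
= 78.1 occurrences


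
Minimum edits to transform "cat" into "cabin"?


Word 1: "cat" (length 3)
Word 2: "cabin" (length 5)
One optimal edit sequence (insert/delete/substitute each cost 1):
  1. keep 'c'
  2. keep 'a'
  3. insert 'b'  (+1)
  4. insert 'i'  (+1)
  5. substitute 't' -> 'n'  (+1)
Total edit operations: 3
Edit distance = 3


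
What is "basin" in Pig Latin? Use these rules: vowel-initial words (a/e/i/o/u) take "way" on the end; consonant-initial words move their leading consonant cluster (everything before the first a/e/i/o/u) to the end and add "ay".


Word: "basin"
Starts with consonant(s) → move to end, add 'ay'
Consonant cluster: "b"
Pig Latin = "asinbay"


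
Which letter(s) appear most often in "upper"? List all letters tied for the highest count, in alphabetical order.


Word: "upper"
Letter counts:
  'e': 1
  'p': 2
  'r': 1
  'u': 1
Maximum count = 2
Most frequent = 'p' (2 times each)


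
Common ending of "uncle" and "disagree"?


Word 1: "uncle"
Word 2: "disagree"
Comparing from end:
  Pos -1: 'e' == 'e'
  Pos -2: 'l' != 'e' (stop)
LCS = "e" (length 1)


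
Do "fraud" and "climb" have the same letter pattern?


Pattern of "fraud": [0, 1, 2, 3, 4]
Pattern of "climb": [0, 1, 2, 3, 4]
Patterns match
Same pattern = Yes


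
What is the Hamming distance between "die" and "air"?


Comparing character by character (same length = 3):
  Pos 0: 'd' vs 'a' !=
  Pos 1: 'i' vs 'i' =
  Pos 2: 'e' vs 'r' !=
Hamming distance = 2


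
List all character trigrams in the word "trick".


Word: "trick" (length 5)
Number of trigrams = 5 - 3 + 1 = 3
  Position 0: "tri"
  Position 1: "ric"
  Position 2: "ick"
Trigrams = "tri", "ric", "ick"


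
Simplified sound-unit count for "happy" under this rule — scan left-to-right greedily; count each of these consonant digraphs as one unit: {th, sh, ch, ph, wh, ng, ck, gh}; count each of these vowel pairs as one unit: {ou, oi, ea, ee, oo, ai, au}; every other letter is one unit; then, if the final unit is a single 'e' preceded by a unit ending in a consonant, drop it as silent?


Word: "happy" (5 letters)
Left-to-right scan:
  (1) 'h' (letter)
  (2) 'a' (letter)
  (3) 'p' (letter)
  (4) 'p' (letter)
  (5) 'y' (letter)
Units from scan: 5
Sound units = 5 units


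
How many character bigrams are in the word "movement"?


Word: "movement" (length 8)
Number of 2-grams = length - 2 + 1 = 8 - 2 + 1
= 7


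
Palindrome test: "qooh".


Word: "qooh"
Reversed: "hooq"
Forward == Backward? qooh != hooq
Palindrome = No


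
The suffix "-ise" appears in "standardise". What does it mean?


Suffix: -ise
As in: standardise -> standard + -ise
Meaning = to make


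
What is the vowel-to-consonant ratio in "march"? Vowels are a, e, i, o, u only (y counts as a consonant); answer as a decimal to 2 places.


Word: "march"
Vowels (a,e,i,o,u): 1
Consonants: 4
Ratio = 1/4
= 0.25


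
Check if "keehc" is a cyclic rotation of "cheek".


Word: "cheek", Candidate: "keehc"
Method: check if candidate is substring of word+word
"cheekcheek" contains "keehc"? No
Is rotation = No


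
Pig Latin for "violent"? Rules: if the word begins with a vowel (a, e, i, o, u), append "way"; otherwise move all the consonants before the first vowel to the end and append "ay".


Word: "violent"
Starts with consonant(s) → move to end, add 'ay'
Consonant cluster: "v"
Pig Latin = "iolentvay"


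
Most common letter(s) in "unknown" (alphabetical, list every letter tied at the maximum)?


Word: "unknown"
Letter counts:
  'k': 1
  'n': 3
  'o': 1
  'u': 1
  'w': 1
Maximum count = 3
Most frequent = 'n' (3 times each)


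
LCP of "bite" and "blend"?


Word 1: "bite"
Word 2: "blend"
Comparing from start:
  Pos 0: 'b' == 'b'
  Pos 1: 'i' != 'l' (stop)
LCP = "b" (length 1)


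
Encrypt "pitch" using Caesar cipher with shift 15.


Word: "pitch"
Shift: 15
Each letter → (letter + shift) mod 26:
  'p' (15) + 15 = 4 → 'e'
  'i' (8) + 15 = 23 → 'x'
  't' (19) + 15 = 8 → 'i'
  'c' (2) + 15 = 17 → 'r'
  'h' (7) + 15 = 22 → 'w'
Result = "exirw"


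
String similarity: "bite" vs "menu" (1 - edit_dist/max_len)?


Word 1: "bite" (length 4)
Word 2: "menu" (length 4)
One optimal edit sequence:
  1. substitute 'b' -> 'm'  (+1)
  2. substitute 'i' -> 'e'  (+1)
  3. substitute 't' -> 'n'  (+1)
  4. substitute 'e' -> 'u'  (+1)
Edit distance = 4
Max length = max(4, 4) = 4
Similarity = 1 - 4/4
= 0.0000


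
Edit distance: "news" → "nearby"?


Word 1: "news" (length 4)
Word 2: "nearby" (length 6)
One optimal edit sequence (insert/delete/substitute each cost 1):
  1. keep 'n'
  2. keep 'e'
  3. insert 'a'  (+1)
  4. insert 'r'  (+1)
  5. substitute 'w' -> 'b'  (+1)
  6. substitute 's' -> 'y'  (+1)
Total edit operations: 4
Edit distance = 4


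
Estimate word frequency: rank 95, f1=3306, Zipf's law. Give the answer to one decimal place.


Zipf's law: f(r) = f(1) / r
f(1) = 3306
f(95) = 3306 / 95
= 34.8 occurrences


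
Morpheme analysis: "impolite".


Word: "impolite"
Morphemes: im- / polite
Each morpheme carries meaning
= 2 morphemes


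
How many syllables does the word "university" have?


Word: "university"
Syllable breakdown: u-ni-ver-si-ty
Counting: 5 parts
= 5 syllables


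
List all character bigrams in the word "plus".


Word: "plus" (length 4)
Number of bigrams = 4 - 2 + 1 = 3
  Position 0: "pl"
  Position 1: "lu"
  Position 2: "us"
Bigrams = "pl", "lu", "us"


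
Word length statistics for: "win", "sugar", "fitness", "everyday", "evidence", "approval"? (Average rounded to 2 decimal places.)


Lengths: "win"=3, "sugar"=5, "fitness"=7, "everyday"=8, "evidence"=8, "approval"=8
Sum = 39, Count = 6
Average = 39/6 = 6.50
= avg=6.50, min=3, max=8


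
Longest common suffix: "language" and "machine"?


Word 1: "language"
Word 2: "machine"
Comparing from end:
  Pos -1: 'e' == 'e'
  Pos -2: 'g' != 'n' (stop)
LCS = "e" (length 1)


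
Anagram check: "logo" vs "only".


Word 1: "logo" → sorted: gloo
Word 2: "only" → sorted: lnoy
Same letters? gloo != lnoy
Anagram = No


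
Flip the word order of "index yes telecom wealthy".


Original: "index yes telecom wealthy"
Words (1..n): index | yes | telecom | wealthy
Reversed (n..1): wealthy | telecom | yes | index
Result = "wealthy telecom yes index"


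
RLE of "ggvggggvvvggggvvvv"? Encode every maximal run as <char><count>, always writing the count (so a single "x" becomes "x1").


String: "ggvggggvvvggggvvvv"
Scanning for consecutive runs:
  'g' x 2
  'v' x 1
  'g' x 4
  'v' x 3
  'g' x 4
  'v' x 4
RLE = "g2v1g4v3g4v4"


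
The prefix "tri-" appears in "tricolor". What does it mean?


Prefix: tri-
Example: tricolor = tri- + color
Meaning = three


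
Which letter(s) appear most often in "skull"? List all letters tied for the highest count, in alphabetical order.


Word: "skull"
Letter counts:
  'k': 1
  'l': 2
  's': 1
  'u': 1
Maximum count = 2
Most frequent = 'l' (2 times each)


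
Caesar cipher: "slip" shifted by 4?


Word: "slip"
Shift: 4
Each letter → (letter + shift) mod 26:
  's' (18) + 4 = 22 → 'w'
  'l' (11) + 4 = 15 → 'p'
  'i' (8) + 4 = 12 → 'm'
  'p' (15) + 4 = 19 → 't'
Result = "wpmt"


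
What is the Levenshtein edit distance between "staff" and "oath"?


Word 1: "staff" (length 5)
Word 2: "oath" (length 4)
One optimal edit sequence (insert/delete/substitute each cost 1):
  1. delete 's'  (+1)
  2. substitute 't' -> 'o'  (+1)
  3. keep 'a'
  4. substitute 'f' -> 't'  (+1)
  5. substitute 'f' -> 'h'  (+1)
Total edit operations: 4
Edit distance = 4


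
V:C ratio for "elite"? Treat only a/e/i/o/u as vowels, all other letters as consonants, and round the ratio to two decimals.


Word: "elite"
Vowels (a,e,i,o,u): 3
Consonants: 2
Ratio = 3/2
= 1.50


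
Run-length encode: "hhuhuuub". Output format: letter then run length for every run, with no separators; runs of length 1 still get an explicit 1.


String: "hhuhuuub"
Scanning for consecutive runs:
  'h' x 2
  'u' x 1
  'h' x 1
  'u' x 3
  'b' x 1
RLE = "h2u1h1u3b1"


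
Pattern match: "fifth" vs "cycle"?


Pattern of "fifth": [0, 1, 0, 2, 3]
Pattern of "cycle": [0, 1, 0, 2, 3]
Patterns match
Same pattern = Yes


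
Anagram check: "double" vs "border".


Word 1: "double" → sorted: bdelou
Word 2: "border" → sorted: bdeorr
Same letters? bdelou != bdeorr
Anagram = No


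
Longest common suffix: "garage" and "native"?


Word 1: "garage"
Word 2: "native"
Comparing from end:
  Pos -1: 'e' == 'e'
  Pos -2: 'g' != 'v' (stop)
LCS = "e" (length 1)


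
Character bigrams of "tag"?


Word: "tag" (length 3)
Number of bigrams = 3 - 2 + 1 = 2
  Position 0: "ta"
  Position 1: "ag"
Bigrams = "ta", "ag"


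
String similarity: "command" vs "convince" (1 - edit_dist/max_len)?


Word 1: "command" (length 7)
Word 2: "convince" (length 8)
One optimal edit sequence:
  1. keep 'c'
  2. keep 'o'
  3. substitute 'm' -> 'n'  (+1)
  4. substitute 'm' -> 'v'  (+1)
  5. substitute 'a' -> 'i'  (+1)
  6. keep 'n'
  7. insert 'c'  (+1)
  8. substitute 'd' -> 'e'  (+1)
Edit distance = 5
Max length = max(7, 8) = 8
Similarity = 1 - 5/8
= 0.3750


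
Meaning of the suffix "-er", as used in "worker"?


Suffix: -er
Example: worker = work + -er
Meaning = one who / more


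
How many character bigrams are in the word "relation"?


Word: "relation" (length 8)
Number of 2-grams = length - 2 + 1 = 8 - 2 + 1
= 7


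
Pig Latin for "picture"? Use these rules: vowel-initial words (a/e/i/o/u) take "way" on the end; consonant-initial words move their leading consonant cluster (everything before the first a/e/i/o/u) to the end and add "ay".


Word: "picture"
Starts with consonant(s) → move to end, add 'ay'
Consonant cluster: "p"
Pig Latin = "icturepay"


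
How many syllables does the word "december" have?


Word: "december"
Syllable breakdown: de-cem-ber
Counting: 3 parts
= 3 syllables


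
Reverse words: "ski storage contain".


Original: "ski storage contain"
Words (1..n): ski | storage | contain
Reversed (n..1): contain | storage | ski
Result = "contain storage ski"


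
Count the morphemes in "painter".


Word: "painter"
Morphemes: paint / -er
Each morpheme carries meaning
= 2 morphemes


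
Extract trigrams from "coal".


Word: "coal" (length 4)
Number of trigrams = 4 - 3 + 1 = 2
  Position 0: "coa"
  Position 1: "oal"
Trigrams = "coa", "oal"


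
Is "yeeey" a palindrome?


Word: "yeeey"
Reversed: "yeeey"
Forward == Backward? yeeey == yeeey
Palindrome = Yes


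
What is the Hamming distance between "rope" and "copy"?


Comparing character by character (same length = 4):
  Pos 0: 'r' vs 'c' !=
  Pos 1: 'o' vs 'o' =
  Pos 2: 'p' vs 'p' =
  Pos 3: 'e' vs 'y' !=
Hamming distance = 2


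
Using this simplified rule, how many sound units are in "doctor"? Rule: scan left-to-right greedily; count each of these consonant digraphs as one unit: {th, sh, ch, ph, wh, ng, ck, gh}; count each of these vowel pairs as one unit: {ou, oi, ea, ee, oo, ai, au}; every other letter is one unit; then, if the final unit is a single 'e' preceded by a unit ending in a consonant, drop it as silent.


Word: "doctor" (6 letters)
Left-to-right scan:
  (1) 'd' (letter)
  (2) 'o' (letter)
  (3) 'c' (letter)
  (4) 't' (letter)
  (5) 'o' (letter)
  (6) 'r' (letter)
Units from scan: 6
Sound units = 6 units
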